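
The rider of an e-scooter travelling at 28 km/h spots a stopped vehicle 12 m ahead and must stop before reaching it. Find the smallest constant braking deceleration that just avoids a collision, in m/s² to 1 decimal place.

Required deceleration ≈ 2.5 m/s²

28 km/h ÷ 3.6 = 7.7778 m/s.
v² = 2a·d ⇒ a = v²/(2d) = 7.7778² / (2 × 12.000) = 60.494 / 24.000 = 2.5206 m/s².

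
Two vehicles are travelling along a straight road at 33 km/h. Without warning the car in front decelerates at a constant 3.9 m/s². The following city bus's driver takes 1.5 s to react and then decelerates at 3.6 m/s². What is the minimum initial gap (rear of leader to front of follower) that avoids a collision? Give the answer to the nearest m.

Minimum gap ≈ 15 m

33 km/h ÷ 3.6 = 9.1667 m/s.
Leader travels v²/(2a_L) = 84.028 / 7.800 = 10.773 m before stopping.
Follower covers v·t_r = 9.1667 × 1.5 = 13.750 m while reacting, then v²/(2a_F) = 84.028 / 7.200 = 11.671 m while braking, for a total of 13.750 + 11.671 = 25.421 m.
Since a_F ≤ a_L and the follower starts braking later, the follower is never slower than the leader, so the closest approach is when both have stopped.
Minimum gap = 25.421 − 10.773 = 14.648 m.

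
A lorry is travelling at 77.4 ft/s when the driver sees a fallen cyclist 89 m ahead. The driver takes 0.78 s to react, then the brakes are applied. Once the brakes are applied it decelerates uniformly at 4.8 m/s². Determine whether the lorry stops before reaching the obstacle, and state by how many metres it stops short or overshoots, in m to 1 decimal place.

77.4 ft/s × 0.3048 = 23.5915 m/s.
Reaction distance = 23.5915 × 0.78 = 18.401 m.
Braking distance = v²/(2a) = 556.559 / 9.600 = 57.975 m.
Total stopping distance = 18.401 + 57.975 = 76.376 m, vs 89 m available — it stops with 89 − 76.376 = 12.624 m to spare.

Yes — it stops 12.6 m short of the obstacle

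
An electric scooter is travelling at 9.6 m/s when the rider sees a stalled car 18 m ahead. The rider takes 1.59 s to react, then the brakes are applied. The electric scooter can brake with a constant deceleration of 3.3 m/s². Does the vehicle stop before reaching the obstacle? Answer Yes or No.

Reaction distance = 9.6000 × 1.59 = 15.264 m.
Braking distance = v²/(2a) = 92.160 / 6.600 = 13.964 m.
Total stopping distance = 15.264 + 13.964 = 29.228 m, vs 18 m available — it cannot stop in time and overshoots by 29.228 − 18 = 11.228 m.

No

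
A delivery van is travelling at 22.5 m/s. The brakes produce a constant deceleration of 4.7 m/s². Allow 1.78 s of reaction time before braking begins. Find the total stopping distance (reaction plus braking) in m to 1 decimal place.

Total stopping distance ≈ 93.9 m

Reaction distance = v·t_r = 22.5000 × 1.78 = 40.050 m.
Braking distance = v²/(2a) = 22.5000² / (2 × 4.700) = 506.250 / 9.400 = 53.856 m.
Total = 40.050 + 53.856 = 93.906 m.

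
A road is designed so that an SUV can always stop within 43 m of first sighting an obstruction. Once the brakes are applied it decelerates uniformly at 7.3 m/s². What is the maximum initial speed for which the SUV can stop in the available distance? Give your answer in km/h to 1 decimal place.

Maximum speed ≈ 90.2 km/h

v²/(2a) = d ⇒ v = √(2 × 7.300 × 43) = √627.80 = 25.0559 m/s.
25.0559 m/s × 3.6 = 90.201 km/h.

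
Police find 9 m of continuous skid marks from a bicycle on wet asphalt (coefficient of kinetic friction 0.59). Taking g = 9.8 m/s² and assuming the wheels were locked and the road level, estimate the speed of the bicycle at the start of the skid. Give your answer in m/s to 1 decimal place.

Initial speed ≈ 10.2 m/s

Deceleration a = μg = 0.59 × 9.8 = 5.782 m/s².
v = √(2a·d) = √(2 × 5.782 × 9) = √104.076 = 10.2018 m/s.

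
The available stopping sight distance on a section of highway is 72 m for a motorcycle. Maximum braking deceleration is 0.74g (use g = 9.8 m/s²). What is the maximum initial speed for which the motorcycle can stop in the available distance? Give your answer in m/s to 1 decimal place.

Maximum speed ≈ 32.3 m/s

a = 0.74 × 9.8 = 7.252 m/s².
v²/(2a) = d ⇒ v = √(2 × 7.252 × 72) = √1044.29 = 32.3155 m/s.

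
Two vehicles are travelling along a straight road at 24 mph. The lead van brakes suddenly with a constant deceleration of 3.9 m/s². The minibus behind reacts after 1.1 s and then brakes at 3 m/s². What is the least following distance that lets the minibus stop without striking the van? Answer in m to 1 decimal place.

Minimum gap ≈ 16.2 m

24 mph × 0.44704 = 10.7290 m/s.
Leader travels v²/(2a_L) = 115.111 / 7.800 = 14.758 m before stopping.
Follower covers v·t_r = 10.7290 × 1.1 = 11.802 m while reacting, then v²/(2a_F) = 115.111 / 6.000 = 19.185 m while braking, for a total of 11.802 + 19.185 = 30.987 m.
Since a_F ≤ a_L and the follower starts braking later, the follower is never slower than the leader, so the closest approach is when both have stopped.
Minimum gap = 30.987 − 14.758 = 16.229 m.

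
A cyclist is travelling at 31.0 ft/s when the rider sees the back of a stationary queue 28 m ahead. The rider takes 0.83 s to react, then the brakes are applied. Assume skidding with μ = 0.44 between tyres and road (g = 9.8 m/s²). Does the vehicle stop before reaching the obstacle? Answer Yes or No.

Yes

31 ft/s × 0.3048 = 9.4488 m/s.
a = μg = 0.44 × 9.8 = 4.312 m/s².
Reaction distance = 9.4488 × 0.83 = 7.843 m.
Braking distance = v²/(2a) = 89.280 / 8.624 = 10.353 m.
Total stopping distance = 7.843 + 10.353 = 18.196 m, vs 28 m available — it stops with 28 − 18.196 = 9.804 m to spare.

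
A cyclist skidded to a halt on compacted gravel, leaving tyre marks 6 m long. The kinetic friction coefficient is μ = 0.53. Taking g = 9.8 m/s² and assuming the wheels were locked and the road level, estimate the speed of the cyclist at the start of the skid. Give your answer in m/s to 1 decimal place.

Initial speed ≈ 7.9 m/s

Deceleration a = μg = 0.53 × 9.8 = 5.194 m/s².
v = √(2a·d) = √(2 × 5.194 × 6) = √62.328 = 7.8948 m/s.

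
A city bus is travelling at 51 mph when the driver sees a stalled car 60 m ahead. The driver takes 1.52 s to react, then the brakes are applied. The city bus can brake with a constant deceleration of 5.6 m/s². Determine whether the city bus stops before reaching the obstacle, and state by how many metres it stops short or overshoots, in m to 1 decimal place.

No — it overshoots by 21.1 m

51 mph × 0.44704 = 22.7990 m/s.
Reaction distance = 22.7990 × 1.52 = 34.654 m.
Braking distance = v²/(2a) = 519.794 / 11.200 = 46.410 m.
Total stopping distance = 34.654 + 46.410 = 81.064 m, vs 60 m available — it cannot stop in time and overshoots by 81.064 − 60 = 21.064 m.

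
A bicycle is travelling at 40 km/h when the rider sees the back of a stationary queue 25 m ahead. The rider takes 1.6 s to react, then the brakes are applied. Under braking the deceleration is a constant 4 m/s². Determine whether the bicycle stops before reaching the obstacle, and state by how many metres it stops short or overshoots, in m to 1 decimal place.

No — it overshoots by 8.2 m

40 km/h ÷ 3.6 = 11.1111 m/s.
Reaction distance = 11.1111 × 1.6 = 17.778 m.
Braking distance = v²/(2a) = 123.457 / 8.000 = 15.432 m.
Total stopping distance = 17.778 + 15.432 = 33.210 m, vs 25 m available — it cannot stop in time and overshoots by 33.210 − 25 = 8.210 m.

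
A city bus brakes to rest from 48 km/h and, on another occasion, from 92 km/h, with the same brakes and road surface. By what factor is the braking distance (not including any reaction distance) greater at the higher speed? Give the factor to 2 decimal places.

Factor ≈ 3.67

Braking distance d = v²/(2a), so with a fixed, d ∝ v².
Factor = (92/48)² = 1.9167² = 3.6737.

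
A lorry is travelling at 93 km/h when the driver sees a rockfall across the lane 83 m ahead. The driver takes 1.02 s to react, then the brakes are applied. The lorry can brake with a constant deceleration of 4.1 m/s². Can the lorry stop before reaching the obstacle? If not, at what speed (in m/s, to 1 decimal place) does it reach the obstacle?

93 km/h ÷ 3.6 = 25.8333 m/s.
Reaction distance = 25.8333 × 1.02 = 26.350 m.
Braking distance needed to stop: v²/(2a) = 667.359 / 8.200 = 81.385 m, so total needed = 26.350 + 81.385 = 107.735 m > 83 m — it cannot stop.
Distance remaining when braking begins: 83 − 26.350 = 56.650 m.
v² = v₀² − 2a·d = 667.359 − 2 × 4.100 × 56.650 = 202.829 m²/s².
v = √202.829 = 14.242 m/s.

No — it strikes the obstacle at 14.2 m/s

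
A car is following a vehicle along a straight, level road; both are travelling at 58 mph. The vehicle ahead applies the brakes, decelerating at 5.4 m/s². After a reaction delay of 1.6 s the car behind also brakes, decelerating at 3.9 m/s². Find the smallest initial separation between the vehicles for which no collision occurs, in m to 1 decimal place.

Minimum gap ≈ 65.4 m

58 mph × 0.44704 = 25.9283 m/s.
Leader travels v²/(2a_L) = 672.277 / 10.800 = 62.248 m before stopping.
Follower covers v·t_r = 25.9283 × 1.6 = 41.485 m while reacting, then v²/(2a_F) = 672.277 / 7.800 = 86.189 m while braking, for a total of 41.485 + 86.189 = 127.674 m.
Since a_F ≤ a_L and the follower starts braking later, the follower is never slower than the leader, so the closest approach is when both have stopped.
Minimum gap = 127.674 − 62.248 = 65.426 m.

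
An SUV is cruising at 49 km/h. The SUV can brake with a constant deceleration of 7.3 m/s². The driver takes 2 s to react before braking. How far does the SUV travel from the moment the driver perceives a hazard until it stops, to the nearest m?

49 km/h ÷ 3.6 = 13.6111 m/s.
Reaction distance = v·t_r = 13.6111 × 2 = 27.222 m.
Braking distance = v²/(2a) = 13.6111² / (2 × 7.300) = 185.262 / 14.600 = 12.689 m.
Total = 27.222 + 12.689 = 39.911 m.

Total stopping distance ≈ 40 m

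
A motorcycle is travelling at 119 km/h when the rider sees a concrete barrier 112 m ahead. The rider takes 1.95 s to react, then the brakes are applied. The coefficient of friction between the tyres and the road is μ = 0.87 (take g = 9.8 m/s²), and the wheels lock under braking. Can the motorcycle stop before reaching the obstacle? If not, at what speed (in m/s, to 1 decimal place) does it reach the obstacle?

No — it strikes the obstacle at 16.8 m/s

119 km/h ÷ 3.6 = 33.0556 m/s.
a = μg = 0.87 × 9.8 = 8.526 m/s².
Reaction distance = 33.0556 × 1.95 = 64.458 m.
Braking distance needed to stop: v²/(2a) = 1092.673 / 17.052 = 64.079 m, so total needed = 64.458 + 64.079 = 128.537 m > 112 m — it cannot stop.
Distance remaining when braking begins: 112 − 64.458 = 47.542 m.
v² = v₀² − 2a·d = 1092.673 − 2 × 8.526 × 47.542 = 281.987 m²/s².
v = √281.987 = 16.792 m/s.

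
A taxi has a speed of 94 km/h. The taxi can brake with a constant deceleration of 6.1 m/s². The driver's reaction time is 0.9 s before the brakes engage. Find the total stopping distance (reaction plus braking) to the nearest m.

Total stopping distance ≈ 79 m

94 km/h ÷ 3.6 = 26.1111 m/s.
Reaction distance = v·t_r = 26.1111 × 0.9 = 23.500 m.
Braking distance = v²/(2a) = 26.1111² / (2 × 6.100) = 681.790 / 12.200 = 55.884 m.
Total = 23.500 + 55.884 = 79.384 m.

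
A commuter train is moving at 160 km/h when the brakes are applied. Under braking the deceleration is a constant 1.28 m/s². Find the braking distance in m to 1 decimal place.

160 km/h ÷ 3.6 = 44.4444 m/s.
Braking distance = v²/(2a) = 44.4444² / (2 × 1.280) = 1975.305 / 2.560 = 771.604 m.

Braking distance ≈ 771.6 m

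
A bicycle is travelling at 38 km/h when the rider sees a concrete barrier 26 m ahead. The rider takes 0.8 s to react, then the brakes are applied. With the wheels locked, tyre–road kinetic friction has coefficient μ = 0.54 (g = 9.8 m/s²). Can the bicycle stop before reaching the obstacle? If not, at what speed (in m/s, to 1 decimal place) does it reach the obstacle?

Yes — it stops about 7.0 m short of the obstacle, so it never reaches it

38 km/h ÷ 3.6 = 10.5556 m/s.
a = μg = 0.54 × 9.8 = 5.292 m/s².
Reaction distance = 10.5556 × 0.8 = 8.444 m.
Braking distance = v²/(2a) = 111.421 / 10.584 = 10.527 m.
Total stopping distance = 8.444 + 10.527 = 18.971 m, vs 26 m available — it stops with 26 − 18.971 = 7.029 m to spare.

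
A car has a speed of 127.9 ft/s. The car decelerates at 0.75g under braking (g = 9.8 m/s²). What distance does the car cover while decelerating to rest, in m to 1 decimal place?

127.9 ft/s × 0.3048 = 38.9839 m/s.
a = 0.75 × 9.8 = 7.350 m/s².
Braking distance = v²/(2a) = 38.9839² / (2 × 7.350) = 1519.744 / 14.700 = 103.384 m.

Braking distance ≈ 103.4 m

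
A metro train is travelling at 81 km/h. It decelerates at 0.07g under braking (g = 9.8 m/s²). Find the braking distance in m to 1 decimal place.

Braking distance ≈ 369.0 m

81 km/h ÷ 3.6 = 22.5000 m/s.
a = 0.07 × 9.8 = 0.686 m/s².
Braking distance = v²/(2a) = 22.5000² / (2 × 0.686) = 506.250 / 1.372 = 368.987 m.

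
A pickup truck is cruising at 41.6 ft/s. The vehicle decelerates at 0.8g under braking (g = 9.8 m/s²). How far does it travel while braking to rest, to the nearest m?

Braking distance ≈ 10 m

41.6 ft/s × 0.3048 = 12.6797 m/s.
a = 0.8 × 9.8 = 7.840 m/s².
Braking distance = v²/(2a) = 12.6797² / (2 × 7.840) = 160.775 / 15.680 = 10.254 m.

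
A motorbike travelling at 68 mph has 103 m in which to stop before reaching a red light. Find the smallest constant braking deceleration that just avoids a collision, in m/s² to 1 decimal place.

Required deceleration ≈ 4.5 m/s²

68 mph × 0.44704 = 30.3987 m/s.
v² = 2a·d ⇒ a = v²/(2d) = 30.3987² / (2 × 103.000) = 924.081 / 206.000 = 4.4858 m/s².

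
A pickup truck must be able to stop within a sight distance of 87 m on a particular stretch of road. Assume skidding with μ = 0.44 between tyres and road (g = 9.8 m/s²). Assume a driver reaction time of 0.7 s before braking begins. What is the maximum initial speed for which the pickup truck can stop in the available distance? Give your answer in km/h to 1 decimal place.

a = μg = 0.44 × 9.8 = 4.312 m/s².
Stopping distance: v·t_r + v²/(2a) = 87 with t_r = 0.7 s and a = 4.312 m/s².
So v² + 6.037 v − 750.29 = 0.
Positive root: v = −a·t_r + √((a·t_r)² + 2a·d) = −3.018 + √(9.108 + 750.29) = 24.5392 m/s.
24.5392 m/s × 3.6 = 88.341 km/h.

Maximum speed ≈ 88.3 km/h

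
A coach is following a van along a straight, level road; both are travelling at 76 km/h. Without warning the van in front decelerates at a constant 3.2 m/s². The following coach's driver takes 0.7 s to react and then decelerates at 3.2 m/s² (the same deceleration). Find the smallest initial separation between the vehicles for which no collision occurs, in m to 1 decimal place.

Minimum gap ≈ 14.8 m

76 km/h ÷ 3.6 = 21.1111 m/s.
Leader travels v²/(2a_L) = 445.679 / 6.400 = 69.637 m before stopping.
Follower covers v·t_r = 21.1111 × 0.7 = 14.778 m while reacting, then v²/(2a_F) = 445.679 / 6.400 = 69.637 m while braking, for a total of 14.778 + 69.637 = 84.415 m.
Since a_F ≤ a_L and the follower starts braking later, the follower is never slower than the leader, so the closest approach is when both have stopped.
Minimum gap = 84.415 − 69.637 = 14.778 m.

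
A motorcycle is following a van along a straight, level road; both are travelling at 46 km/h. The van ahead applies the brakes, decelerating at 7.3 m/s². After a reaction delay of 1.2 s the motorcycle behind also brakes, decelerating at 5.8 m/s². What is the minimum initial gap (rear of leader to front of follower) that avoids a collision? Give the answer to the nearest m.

46 km/h ÷ 3.6 = 12.7778 m/s.
Leader travels v²/(2a_L) = 163.272 / 14.600 = 11.183 m before stopping.
Follower covers v·t_r = 12.7778 × 1.2 = 15.333 m while reacting, then v²/(2a_F) = 163.272 / 11.600 = 14.075 m while braking, for a total of 15.333 + 14.075 = 29.408 m.
Since a_F ≤ a_L and the follower starts braking later, the follower is never slower than the leader, so the closest approach is when both have stopped.
Minimum gap = 29.408 − 11.183 = 18.225 m.

Minimum gap ≈ 18 m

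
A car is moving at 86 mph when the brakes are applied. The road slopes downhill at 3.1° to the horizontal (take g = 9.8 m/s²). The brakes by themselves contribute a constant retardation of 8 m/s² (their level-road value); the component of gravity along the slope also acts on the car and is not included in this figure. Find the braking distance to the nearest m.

86 mph × 0.44704 = 38.4454 m/s.
Gravity along the downhill slope reduces the braking deceleration: a_eff = 8.000 − 9.8·sin 3.1° = 8.000 − 0.530 = 7.470 m/s².
Braking distance = v²/(2a) = 38.4454² / (2 × 7.470) = 1478.049 / 14.940 = 98.932 m.

Braking distance ≈ 99 m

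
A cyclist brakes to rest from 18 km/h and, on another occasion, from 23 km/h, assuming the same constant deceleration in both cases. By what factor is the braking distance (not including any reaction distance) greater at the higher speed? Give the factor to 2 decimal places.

Braking distance d = v²/(2a), so with a fixed, d ∝ v².
Factor = (23/18)² = 1.2778² = 1.6328.

Factor ≈ 1.63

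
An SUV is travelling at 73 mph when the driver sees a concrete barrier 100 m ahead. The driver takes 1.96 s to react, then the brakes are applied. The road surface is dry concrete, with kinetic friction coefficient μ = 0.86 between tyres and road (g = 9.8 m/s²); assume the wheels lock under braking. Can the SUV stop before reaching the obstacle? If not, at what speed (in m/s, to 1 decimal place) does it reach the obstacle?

No — it strikes the obstacle at 21.4 m/s

73 mph × 0.44704 = 32.6339 m/s.
a = μg = 0.86 × 9.8 = 8.428 m/s².
Reaction distance = 32.6339 × 1.96 = 63.962 m.
Braking distance needed to stop: v²/(2a) = 1064.971 / 16.856 = 63.181 m, so total needed = 63.962 + 63.181 = 127.143 m > 100 m — it cannot stop.
Distance remaining when braking begins: 100 − 63.962 = 36.038 m.
v² = v₀² − 2a·d = 1064.971 − 2 × 8.428 × 36.038 = 457.514 m²/s².
v = √457.514 = 21.390 m/s.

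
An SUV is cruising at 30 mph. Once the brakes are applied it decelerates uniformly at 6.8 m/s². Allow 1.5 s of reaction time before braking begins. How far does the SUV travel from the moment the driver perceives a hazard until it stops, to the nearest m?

Total stopping distance ≈ 33 m

30 mph × 0.44704 = 13.4112 m/s.
Reaction distance = v·t_r = 13.4112 × 1.5 = 20.117 m.
Braking distance = v²/(2a) = 13.4112² / (2 × 6.800) = 179.860 / 13.600 = 13.225 m.
Total = 20.117 + 13.225 = 33.342 m.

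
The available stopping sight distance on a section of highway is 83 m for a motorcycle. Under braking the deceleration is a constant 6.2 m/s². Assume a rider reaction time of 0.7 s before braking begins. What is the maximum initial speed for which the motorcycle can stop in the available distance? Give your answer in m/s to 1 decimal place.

Stopping distance: v·t_r + v²/(2a) = 83 with t_r = 0.7 s and a = 6.200 m/s².
So v² + 8.680 v − 1029.20 = 0.
Positive root: v = −a·t_r + √((a·t_r)² + 2a·d) = −4.340 + √(18.836 + 1029.20) = 28.0334 m/s.

Maximum speed ≈ 28.0 m/s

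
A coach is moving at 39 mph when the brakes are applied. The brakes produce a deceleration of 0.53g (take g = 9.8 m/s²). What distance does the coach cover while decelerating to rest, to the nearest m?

39 mph × 0.44704 = 17.4346 m/s.
a = 0.53 × 9.8 = 5.194 m/s².
Braking distance = v²/(2a) = 17.4346² / (2 × 5.194) = 303.965 / 10.388 = 29.261 m.

Braking distance ≈ 29 m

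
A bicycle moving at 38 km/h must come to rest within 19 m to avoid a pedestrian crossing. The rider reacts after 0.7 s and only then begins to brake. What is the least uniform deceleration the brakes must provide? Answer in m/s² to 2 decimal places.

38 km/h ÷ 3.6 = 10.5556 m/s.
Distance covered during reaction = 10.5556 × 0.7 = 7.389 m.
Distance available for braking: 19 − 7.389 = 11.611 m.
v² = 2a·d ⇒ a = v²/(2d) = 10.5556² / (2 × 11.611) = 111.421 / 23.222 = 4.7981 m/s².

Required deceleration ≈ 4.80 m/s²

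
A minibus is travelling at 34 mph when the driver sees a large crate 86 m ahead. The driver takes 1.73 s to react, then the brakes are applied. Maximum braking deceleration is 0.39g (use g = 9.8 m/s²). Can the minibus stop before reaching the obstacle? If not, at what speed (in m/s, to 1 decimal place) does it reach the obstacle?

34 mph × 0.44704 = 15.1994 m/s.
a = 0.39 × 9.8 = 3.822 m/s².
Reaction distance = 15.1994 × 1.73 = 26.295 m.
Braking distance = v²/(2a) = 231.022 / 7.644 = 30.223 m.
Total stopping distance = 26.295 + 30.223 = 56.518 m, vs 86 m available — it stops with 86 − 56.518 = 29.482 m to spare.

Yes — it stops about 29.5 m short of the obstacle, so it never reaches it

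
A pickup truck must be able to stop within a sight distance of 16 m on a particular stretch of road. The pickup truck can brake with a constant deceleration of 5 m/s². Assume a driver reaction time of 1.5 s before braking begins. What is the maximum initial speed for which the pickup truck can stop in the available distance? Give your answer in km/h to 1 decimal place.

Maximum speed ≈ 25.9 km/h

Stopping distance: v·t_r + v²/(2a) = 16 with t_r = 1.5 s and a = 5.000 m/s².
So v² + 15.000 v − 160.00 = 0.
Positive root: v = −a·t_r + √((a·t_r)² + 2a·d) = −7.500 + √(56.250 + 160.00) = 7.2054 m/s.
7.2054 m/s × 3.6 = 25.939 km/h.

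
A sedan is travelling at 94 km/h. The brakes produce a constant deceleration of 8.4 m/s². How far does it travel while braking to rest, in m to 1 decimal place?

94 km/h ÷ 3.6 = 26.1111 m/s.
Braking distance = v²/(2a) = 26.1111² / (2 × 8.400) = 681.790 / 16.800 = 40.583 m.

Braking distance ≈ 40.6 m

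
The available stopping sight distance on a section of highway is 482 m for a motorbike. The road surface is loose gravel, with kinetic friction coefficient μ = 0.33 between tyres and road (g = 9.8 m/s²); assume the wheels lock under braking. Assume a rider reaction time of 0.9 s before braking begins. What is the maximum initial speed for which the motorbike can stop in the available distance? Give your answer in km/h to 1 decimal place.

a = μg = 0.33 × 9.8 = 3.234 m/s².
Stopping distance: v·t_r + v²/(2a) = 482 with t_r = 0.9 s and a = 3.234 m/s².
So v² + 5.821 v − 3117.58 = 0.
Positive root: v = −a·t_r + √((a·t_r)² + 2a·d) = −2.911 + √(8.474 + 3117.58) = 53.0001 m/s.
53.0001 m/s × 3.6 = 190.800 km/h.

Maximum speed ≈ 190.8 km/h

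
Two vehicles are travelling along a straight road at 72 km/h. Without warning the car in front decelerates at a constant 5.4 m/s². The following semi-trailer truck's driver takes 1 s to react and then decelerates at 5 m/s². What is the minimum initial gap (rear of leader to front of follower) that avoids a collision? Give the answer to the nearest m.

72 km/h ÷ 3.6 = 20.0000 m/s.
Leader travels v²/(2a_L) = 400.000 / 10.800 = 37.037 m before stopping.
Follower covers v·t_r = 20.0000 × 1 = 20.000 m while reacting, then v²/(2a_F) = 400.000 / 10.000 = 40.000 m while braking, for a total of 20.000 + 40.000 = 60.000 m.
Since a_F ≤ a_L and the follower starts braking later, the follower is never slower than the leader, so the closest approach is when both have stopped.
Minimum gap = 60.000 − 37.037 = 22.963 m.

Minimum gap ≈ 23 m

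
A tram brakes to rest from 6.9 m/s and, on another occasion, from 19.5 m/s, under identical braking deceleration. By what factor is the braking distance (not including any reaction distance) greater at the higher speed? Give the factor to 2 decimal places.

Factor ≈ 7.99

Braking distance d = v²/(2a), so with a fixed, d ∝ v².
Factor = (19.5/6.9)² = 2.8261² = 7.9868.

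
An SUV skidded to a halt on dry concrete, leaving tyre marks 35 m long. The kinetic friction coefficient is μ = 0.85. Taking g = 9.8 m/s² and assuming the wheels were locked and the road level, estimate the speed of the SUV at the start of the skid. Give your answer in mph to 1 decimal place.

Deceleration a = μg = 0.85 × 9.8 = 8.330 m/s².
v = √(2a·d) = √(2 × 8.330 × 35) = √583.100 = 24.1475 m/s.
= 24.1475 ÷ 0.44704 = 54.016 mph.

Initial speed ≈ 54.0 mph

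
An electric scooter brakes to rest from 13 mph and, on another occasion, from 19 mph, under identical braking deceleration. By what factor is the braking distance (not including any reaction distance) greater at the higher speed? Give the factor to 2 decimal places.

Braking distance d = v²/(2a), so with a fixed, d ∝ v².
Factor = (19/13)² = 1.4615² = 2.1360.

Factor ≈ 2.14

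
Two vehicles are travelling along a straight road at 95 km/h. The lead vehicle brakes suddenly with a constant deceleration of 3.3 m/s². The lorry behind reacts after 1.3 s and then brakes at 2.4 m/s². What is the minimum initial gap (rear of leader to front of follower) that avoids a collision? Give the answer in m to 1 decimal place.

95 km/h ÷ 3.6 = 26.3889 m/s.
Leader travels v²/(2a_L) = 696.374 / 6.600 = 105.511 m before stopping.
Follower covers v·t_r = 26.3889 × 1.3 = 34.306 m while reacting, then v²/(2a_F) = 696.374 / 4.800 = 145.078 m while braking, for a total of 34.306 + 145.078 = 179.384 m.
Since a_F ≤ a_L and the follower starts braking later, the follower is never slower than the leader, so the closest approach is when both have stopped.
Minimum gap = 179.384 − 105.511 = 73.873 m.

Minimum gap ≈ 73.9 m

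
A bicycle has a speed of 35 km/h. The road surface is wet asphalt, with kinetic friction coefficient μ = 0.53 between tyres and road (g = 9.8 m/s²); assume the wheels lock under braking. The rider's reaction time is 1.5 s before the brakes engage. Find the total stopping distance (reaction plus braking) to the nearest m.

Total stopping distance ≈ 24 m

35 km/h ÷ 3.6 = 9.7222 m/s.
a = μg = 0.53 × 9.8 = 5.194 m/s².
Reaction distance = v·t_r = 9.7222 × 1.5 = 14.583 m.
Braking distance = v²/(2a) = 9.7222² / (2 × 5.194) = 94.521 / 10.388 = 9.099 m.
Total = 14.583 + 9.099 = 23.682 m.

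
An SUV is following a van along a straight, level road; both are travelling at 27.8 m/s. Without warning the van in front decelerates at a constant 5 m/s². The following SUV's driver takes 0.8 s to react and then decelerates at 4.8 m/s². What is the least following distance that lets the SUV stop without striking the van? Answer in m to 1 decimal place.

Minimum gap ≈ 25.5 m

Leader travels v²/(2a_L) = 772.840 / 10.000 = 77.284 m before stopping.
Follower covers v·t_r = 27.8000 × 0.8 = 22.240 m while reacting, then v²/(2a_F) = 772.840 / 9.600 = 80.504 m while braking, for a total of 22.240 + 80.504 = 102.744 m.
Since a_F ≤ a_L and the follower starts braking later, the follower is never slower than the leader, so the closest approach is when both have stopped.
Minimum gap = 102.744 − 77.284 = 25.460 m.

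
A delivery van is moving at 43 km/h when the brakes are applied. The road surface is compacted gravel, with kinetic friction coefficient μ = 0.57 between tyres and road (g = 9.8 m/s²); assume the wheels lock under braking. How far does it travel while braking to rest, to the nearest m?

43 km/h ÷ 3.6 = 11.9444 m/s.
a = μg = 0.57 × 9.8 = 5.586 m/s².
Braking distance = v²/(2a) = 11.9444² / (2 × 5.586) = 142.669 / 11.172 = 12.770 m.

Braking distance ≈ 13 m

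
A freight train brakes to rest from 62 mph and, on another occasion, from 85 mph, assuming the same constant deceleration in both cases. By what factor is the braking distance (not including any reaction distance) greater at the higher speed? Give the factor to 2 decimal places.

Factor ≈ 1.88

Braking distance d = v²/(2a), so with a fixed, d ∝ v².
Factor = (85/62)² = 1.3710² = 1.8796.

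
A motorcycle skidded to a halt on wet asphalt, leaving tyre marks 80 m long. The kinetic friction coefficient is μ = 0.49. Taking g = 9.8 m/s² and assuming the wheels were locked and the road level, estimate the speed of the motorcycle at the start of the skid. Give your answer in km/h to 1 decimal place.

Initial speed ≈ 99.8 km/h

Deceleration a = μg = 0.49 × 9.8 = 4.802 m/s².
v = √(2a·d) = √(2 × 4.802 × 80) = √768.320 = 27.7186 m/s.
= 27.7186 × 3.6 = 99.787 km/h.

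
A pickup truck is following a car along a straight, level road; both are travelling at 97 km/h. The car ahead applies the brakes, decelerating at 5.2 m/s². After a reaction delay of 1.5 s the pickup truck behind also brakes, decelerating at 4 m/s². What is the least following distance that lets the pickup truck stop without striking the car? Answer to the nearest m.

Minimum gap ≈ 61 m

97 km/h ÷ 3.6 = 26.9444 m/s.
Leader travels v²/(2a_L) = 726.001 / 10.400 = 69.808 m before stopping.
Follower covers v·t_r = 26.9444 × 1.5 = 40.417 m while reacting, then v²/(2a_F) = 726.001 / 8.000 = 90.750 m while braking, for a total of 40.417 + 90.750 = 131.167 m.
Since a_F ≤ a_L and the follower starts braking later, the follower is never slower than the leader, so the closest approach is when both have stopped.
Minimum gap = 131.167 − 69.808 = 61.359 m.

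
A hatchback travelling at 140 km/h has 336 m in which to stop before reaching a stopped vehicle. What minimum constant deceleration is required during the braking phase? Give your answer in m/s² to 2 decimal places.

Required deceleration ≈ 2.25 m/s²

140 km/h ÷ 3.6 = 38.8889 m/s.
v² = 2a·d ⇒ a = v²/(2d) = 38.8889² / (2 × 336.000) = 1512.347 / 672.000 = 2.2505 m/s².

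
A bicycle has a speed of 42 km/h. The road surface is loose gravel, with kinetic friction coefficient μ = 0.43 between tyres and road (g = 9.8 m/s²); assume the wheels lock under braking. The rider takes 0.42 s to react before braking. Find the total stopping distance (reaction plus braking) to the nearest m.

42 km/h ÷ 3.6 = 11.6667 m/s.
a = μg = 0.43 × 9.8 = 4.214 m/s².
Reaction distance = v·t_r = 11.6667 × 0.42 = 4.900 m.
Braking distance = v²/(2a) = 11.6667² / (2 × 4.214) = 136.112 / 8.428 = 16.150 m.
Total = 4.900 + 16.150 = 21.050 m.

Total stopping distance ≈ 21 m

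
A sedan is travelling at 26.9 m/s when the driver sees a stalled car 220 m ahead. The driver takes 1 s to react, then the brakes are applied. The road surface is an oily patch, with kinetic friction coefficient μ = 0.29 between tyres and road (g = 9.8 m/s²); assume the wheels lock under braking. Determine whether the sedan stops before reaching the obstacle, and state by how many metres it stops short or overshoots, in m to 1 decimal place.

Yes — it stops 65.8 m short of the obstacle

a = μg = 0.29 × 9.8 = 2.842 m/s².
Reaction distance = 26.9000 × 1 = 26.900 m.
Braking distance = v²/(2a) = 723.610 / 5.684 = 127.306 m.
Total stopping distance = 26.900 + 127.306 = 154.206 m, vs 220 m available — it stops with 220 − 154.206 = 65.794 m to spare.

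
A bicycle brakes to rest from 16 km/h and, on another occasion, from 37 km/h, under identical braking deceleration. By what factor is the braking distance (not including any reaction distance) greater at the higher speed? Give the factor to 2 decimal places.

Braking distance d = v²/(2a), so with a fixed, d ∝ v².
Factor = (37/16)² = 2.3125² = 5.3477.

Factor ≈ 5.35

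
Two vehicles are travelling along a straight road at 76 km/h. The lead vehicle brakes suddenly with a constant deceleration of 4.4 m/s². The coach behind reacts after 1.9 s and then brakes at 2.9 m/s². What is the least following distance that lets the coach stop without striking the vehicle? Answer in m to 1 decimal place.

Minimum gap ≈ 66.3 m

76 km/h ÷ 3.6 = 21.1111 m/s.
Leader travels v²/(2a_L) = 445.679 / 8.800 = 50.645 m before stopping.
Follower covers v·t_r = 21.1111 × 1.9 = 40.111 m while reacting, then v²/(2a_F) = 445.679 / 5.800 = 76.841 m while braking, for a total of 40.111 + 76.841 = 116.952 m.
Since a_F ≤ a_L and the follower starts braking later, the follower is never slower than the leader, so the closest approach is when both have stopped.
Minimum gap = 116.952 − 50.645 = 66.307 m.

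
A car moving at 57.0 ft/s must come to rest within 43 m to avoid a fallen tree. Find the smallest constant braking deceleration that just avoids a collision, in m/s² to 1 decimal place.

Required deceleration ≈ 3.5 m/s²

57 ft/s × 0.3048 = 17.3736 m/s.
v² = 2a·d ⇒ a = v²/(2d) = 17.3736² / (2 × 43.000) = 301.842 / 86.000 = 3.5098 m/s².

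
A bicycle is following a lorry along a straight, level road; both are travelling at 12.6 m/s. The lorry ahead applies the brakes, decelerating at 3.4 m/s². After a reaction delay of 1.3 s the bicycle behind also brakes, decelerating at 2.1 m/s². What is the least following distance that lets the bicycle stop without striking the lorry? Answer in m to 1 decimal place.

Minimum gap ≈ 30.8 m

Leader travels v²/(2a_L) = 158.760 / 6.800 = 23.347 m before stopping.
Follower covers v·t_r = 12.6000 × 1.3 = 16.380 m while reacting, then v²/(2a_F) = 158.760 / 4.200 = 37.800 m while braking, for a total of 16.380 + 37.800 = 54.180 m.
Since a_F ≤ a_L and the follower starts braking later, the follower is never slower than the leader, so the closest approach is when both have stopped.
Minimum gap = 54.180 − 23.347 = 30.833 m.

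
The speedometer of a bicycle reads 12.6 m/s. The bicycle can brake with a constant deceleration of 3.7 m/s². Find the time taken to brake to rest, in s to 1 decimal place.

Braking time ≈ 3.4 s

Braking time = v/a = 12.6000 / 3.700 = 3.405 s.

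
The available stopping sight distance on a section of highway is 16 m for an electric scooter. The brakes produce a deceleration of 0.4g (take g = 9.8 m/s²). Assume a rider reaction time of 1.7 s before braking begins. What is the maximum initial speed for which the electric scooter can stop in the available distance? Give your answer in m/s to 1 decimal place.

a = 0.4 × 9.8 = 3.920 m/s².
Stopping distance: v·t_r + v²/(2a) = 16 with t_r = 1.7 s and a = 3.920 m/s².
So v² + 13.328 v − 125.44 = 0.
Positive root: v = −a·t_r + √((a·t_r)² + 2a·d) = −6.664 + √(44.409 + 125.44) = 6.3686 m/s.

Maximum speed ≈ 6.4 m/s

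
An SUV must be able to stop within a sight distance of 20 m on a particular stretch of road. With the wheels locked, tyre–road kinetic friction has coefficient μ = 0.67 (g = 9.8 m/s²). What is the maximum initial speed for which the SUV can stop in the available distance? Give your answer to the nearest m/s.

Maximum speed ≈ 16 m/s

a = μg = 0.67 × 9.8 = 6.566 m/s².
v²/(2a) = d ⇒ v = √(2 × 6.566 × 20) = √262.64 = 16.2062 m/s.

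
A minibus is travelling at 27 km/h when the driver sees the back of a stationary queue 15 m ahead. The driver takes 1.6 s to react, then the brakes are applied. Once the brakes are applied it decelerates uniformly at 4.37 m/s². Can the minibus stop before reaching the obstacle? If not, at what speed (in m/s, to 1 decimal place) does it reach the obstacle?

27 km/h ÷ 3.6 = 7.5000 m/s.
Reaction distance = 7.5000 × 1.6 = 12.000 m.
Braking distance needed to stop: v²/(2a) = 56.250 / 8.740 = 6.436 m, so total needed = 12.000 + 6.436 = 18.436 m > 15 m — it cannot stop.
Distance remaining when braking begins: 15 − 12.000 = 3.000 m.
v² = v₀² − 2a·d = 56.250 − 2 × 4.370 × 3.000 = 30.030 m²/s².
v = √30.030 = 5.480 m/s.

No — it strikes the obstacle at 5.5 m/s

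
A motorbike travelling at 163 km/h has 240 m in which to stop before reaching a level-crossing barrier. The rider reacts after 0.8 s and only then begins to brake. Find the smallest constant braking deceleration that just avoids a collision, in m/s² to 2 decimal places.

163 km/h ÷ 3.6 = 45.2778 m/s.
Distance covered during reaction = 45.2778 × 0.8 = 36.222 m.
Distance available for braking: 240 − 36.222 = 203.778 m.
v² = 2a·d ⇒ a = v²/(2d) = 45.2778² / (2 × 203.778) = 2050.079 / 407.556 = 5.0302 m/s².

Required deceleration ≈ 5.03 m/s²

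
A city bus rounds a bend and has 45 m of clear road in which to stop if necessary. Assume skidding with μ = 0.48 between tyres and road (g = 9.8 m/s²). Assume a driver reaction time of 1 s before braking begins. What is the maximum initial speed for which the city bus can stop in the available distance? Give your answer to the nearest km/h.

a = μg = 0.48 × 9.8 = 4.704 m/s².
Stopping distance: v·t_r + v²/(2a) = 45 with t_r = 1 s and a = 4.704 m/s².
So v² + 9.408 v − 423.36 = 0.
Positive root: v = −a·t_r + √((a·t_r)² + 2a·d) = −4.704 + √(22.128 + 423.36) = 16.4026 m/s.
16.4026 m/s × 3.6 = 59.049 km/h.

Maximum speed ≈ 59 km/h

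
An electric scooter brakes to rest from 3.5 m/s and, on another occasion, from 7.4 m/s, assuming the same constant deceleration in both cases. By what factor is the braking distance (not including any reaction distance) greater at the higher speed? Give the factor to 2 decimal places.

Factor ≈ 4.47

Braking distance d = v²/(2a), so with a fixed, d ∝ v².
Factor = (7.4/3.5)² = 2.1143² = 4.4703.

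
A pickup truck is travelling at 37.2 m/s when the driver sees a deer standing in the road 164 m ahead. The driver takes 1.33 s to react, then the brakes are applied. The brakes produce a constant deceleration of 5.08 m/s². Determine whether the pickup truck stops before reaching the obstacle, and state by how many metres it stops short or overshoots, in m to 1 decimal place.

Reaction distance = 37.2000 × 1.33 = 49.476 m.
Braking distance = v²/(2a) = 1383.840 / 10.160 = 136.205 m.
Total stopping distance = 49.476 + 136.205 = 185.681 m, vs 164 m available — it cannot stop in time and overshoots by 185.681 − 164 = 21.681 m.

No — it overshoots by 21.7 m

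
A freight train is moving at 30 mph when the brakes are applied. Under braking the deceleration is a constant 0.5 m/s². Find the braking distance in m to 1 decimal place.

30 mph × 0.44704 = 13.4112 m/s.
Braking distance = v²/(2a) = 13.4112² / (2 × 0.500) = 179.860 / 1.000 = 179.860 m.

Braking distance ≈ 179.9 m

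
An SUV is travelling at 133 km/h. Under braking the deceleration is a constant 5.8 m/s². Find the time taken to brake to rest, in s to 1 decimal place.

133 km/h ÷ 3.6 = 36.9444 m/s.
Braking time = v/a = 36.9444 / 5.800 = 6.370 s.

Braking time ≈ 6.4 s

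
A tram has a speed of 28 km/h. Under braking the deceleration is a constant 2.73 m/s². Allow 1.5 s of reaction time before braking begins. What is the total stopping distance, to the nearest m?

Total stopping distance ≈ 23 m

28 km/h ÷ 3.6 = 7.7778 m/s.
Reaction distance = v·t_r = 7.7778 × 1.5 = 11.667 m.
Braking distance = v²/(2a) = 7.7778² / (2 × 2.730) = 60.494 / 5.460 = 11.079 m.
Total = 11.667 + 11.079 = 22.746 m.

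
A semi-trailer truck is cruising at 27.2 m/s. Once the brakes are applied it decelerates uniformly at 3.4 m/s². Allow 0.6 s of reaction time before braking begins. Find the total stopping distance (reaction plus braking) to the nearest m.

Total stopping distance ≈ 125 m

Reaction distance = v·t_r = 27.2000 × 0.6 = 16.320 m.
Braking distance = v²/(2a) = 27.2000² / (2 × 3.400) = 739.840 / 6.800 = 108.800 m.
Total = 16.320 + 108.800 = 125.120 m.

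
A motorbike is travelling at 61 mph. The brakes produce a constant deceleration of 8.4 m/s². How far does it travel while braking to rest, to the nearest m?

61 mph × 0.44704 = 27.2694 m/s.
Braking distance = v²/(2a) = 27.2694² / (2 × 8.400) = 743.620 / 16.800 = 44.263 m.

Braking distance ≈ 44 m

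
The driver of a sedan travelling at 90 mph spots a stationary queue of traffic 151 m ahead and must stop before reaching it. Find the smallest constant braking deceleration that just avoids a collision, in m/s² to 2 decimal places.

Required deceleration ≈ 5.36 m/s²

90 mph × 0.44704 = 40.2336 m/s.
v² = 2a·d ⇒ a = v²/(2d) = 40.2336² / (2 × 151.000) = 1618.743 / 302.000 = 5.3601 m/s².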